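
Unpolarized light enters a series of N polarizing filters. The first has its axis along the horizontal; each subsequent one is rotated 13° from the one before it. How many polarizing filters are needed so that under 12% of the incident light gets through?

N = 29

First polarizer halves the unpolarized light: factor 1/2.
Each further stage multiplies by cos²(13°) = 0.9494.
After N polarizers: T = 0.5·0.9494^(N−1). Require T < 0.12 ⇒ N−1 > ln(0.12/0.5)/ln(0.9494) = 27.48, so N−1 ≥ 28 and N = 29.
Check: N=29 gives T = 0.1168 < 0.12; N=28 gives T = 0.123.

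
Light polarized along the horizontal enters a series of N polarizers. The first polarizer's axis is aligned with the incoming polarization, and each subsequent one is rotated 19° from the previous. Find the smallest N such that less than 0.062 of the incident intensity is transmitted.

First polarizer is aligned with the polarization: full transmission.
Each further stage multiplies by cos²(19°) = 0.894.
After N polarizers: T = 0.894^(N−1). Require T < 0.062 ⇒ N−1 > ln(0.062)/ln(0.894) = 24.82, so N−1 ≥ 25 and N = 26.
Check: N=26 gives T = 0.06074 < 0.062; N=25 gives T = 0.06795.

N = 26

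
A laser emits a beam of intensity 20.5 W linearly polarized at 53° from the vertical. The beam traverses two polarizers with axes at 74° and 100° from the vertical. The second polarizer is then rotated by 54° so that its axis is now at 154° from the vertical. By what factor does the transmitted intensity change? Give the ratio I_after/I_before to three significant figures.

Before rotation:
I₁ = I₀ cos²(74° − 53°) = I₀ cos²(21°) = 0.8716 I₀.
I₂ = I₁ cos²(100° − 74°) = 0.8716 I₀ · cos²(26°) = 0.7041 I₀.
After rotation:
I₁ = I₀ cos²(74° − 53°) = I₀ cos²(21°) = 0.8716 I₀.
I₂ = I₁ cos²(154° − 74°) = 0.8716 I₀ · cos²(80°) = 0.02628 I₀.
Ratio = 0.02628 / 0.7041 = 0.03733.

I_new/I_old ≈ 0.0373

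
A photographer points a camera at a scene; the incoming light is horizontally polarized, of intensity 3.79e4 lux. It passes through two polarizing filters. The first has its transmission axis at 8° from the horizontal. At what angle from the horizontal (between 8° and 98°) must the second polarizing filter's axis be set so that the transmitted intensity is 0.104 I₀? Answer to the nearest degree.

I₁ = I₀ cos²(8° − 0°) = I₀ cos²(8°) = 0.9806 I₀.
Need I₂/I₀ = 0.104, so cos²(θ − 8°) = 0.104 / 0.9806 = 0.1061.
θ − 8° = arccos(√0.1061) = 71.0°, giving θ ≈ 8 + 71.0 = 79.0°.

θ ≈ 79°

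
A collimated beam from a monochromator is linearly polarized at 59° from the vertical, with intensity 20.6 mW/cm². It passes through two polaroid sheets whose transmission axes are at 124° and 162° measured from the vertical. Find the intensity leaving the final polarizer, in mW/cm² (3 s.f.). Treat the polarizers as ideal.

I₁ = 20.6 mW/cm² · cos²(65°) = 3.679 mW/cm².
I₂ = I₁ · cos²(38°) = 3.679 · 0.621 = 2.285 mW/cm².

I ≈ 2.28 mW/cm²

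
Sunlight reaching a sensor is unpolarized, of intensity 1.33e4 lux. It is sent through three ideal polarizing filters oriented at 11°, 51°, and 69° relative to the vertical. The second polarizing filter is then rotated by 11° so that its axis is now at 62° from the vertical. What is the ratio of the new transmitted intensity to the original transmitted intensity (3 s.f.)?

I_new/I_old ≈ 0.735

Before rotation:
Unpolarized light through the first polarizer → I₁ = ½ I₀, now polarized at 11°.
I₂ = I₁ cos²(51° − 11°) = 0.5 I₀ · cos²(40°) = 0.2934 I₀.
I₃ = I₂ cos²(69° − 51°) = 0.2934 I₀ · cos²(18°) = 0.2654 I₀.
After rotation:
Unpolarized light through the first polarizer → I₁ = ½ I₀, now polarized at 11°.
I₂ = I₁ cos²(62° − 11°) = 0.5 I₀ · cos²(51°) = 0.198 I₀.
I₃ = I₂ cos²(69° − 62°) = 0.198 I₀ · cos²(7°) = 0.1951 I₀.
Ratio = 0.1951 / 0.2654 = 0.7351.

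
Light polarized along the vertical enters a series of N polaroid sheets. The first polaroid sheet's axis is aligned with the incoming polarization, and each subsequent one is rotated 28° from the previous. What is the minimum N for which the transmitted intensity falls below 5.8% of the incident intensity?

First polarizer is aligned with the polarization: full transmission.
Each further stage multiplies by cos²(28°) = 0.7796.
After N polarizers: T = 0.7796^(N−1). Require T < 0.058 ⇒ N−1 > ln(0.058)/ln(0.7796) = 11.44, so N−1 ≥ 12 and N = 13.
Check: N=13 gives T = 0.0504 < 0.058; N=12 gives T = 0.06465.

N = 13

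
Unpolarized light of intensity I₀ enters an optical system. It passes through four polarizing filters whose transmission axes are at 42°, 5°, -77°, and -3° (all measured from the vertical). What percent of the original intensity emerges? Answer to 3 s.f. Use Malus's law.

≈ 0.0469%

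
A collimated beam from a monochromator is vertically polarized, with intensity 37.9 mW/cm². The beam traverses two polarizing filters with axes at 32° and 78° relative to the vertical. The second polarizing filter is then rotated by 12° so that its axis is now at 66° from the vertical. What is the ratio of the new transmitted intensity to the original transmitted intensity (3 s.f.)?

Before rotation:
By Malus's law, I₁ = I₀ cos²(32° − 0°) = I₀ cos²(32°) = 0.7192 I₀.
I₂ = I₁ cos²(78° − 32°) = 0.7192 I₀ · cos²(46°) = 0.347 I₀.
After rotation:
I₁ = I₀ cos²(32° − 0°) = I₀ cos²(32°) = 0.7192 I₀.
I₂ = I₁ cos²(66° − 32°) = 0.7192 I₀ · cos²(34°) = 0.4943 I₀.
Ratio = 0.4943 / 0.347 = 1.424.

I_new/I_old ≈ 1.42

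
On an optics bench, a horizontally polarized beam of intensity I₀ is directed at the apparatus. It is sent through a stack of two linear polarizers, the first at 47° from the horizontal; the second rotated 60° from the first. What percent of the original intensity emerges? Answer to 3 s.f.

≈ 11.6%

I₁ = I₀ cos²(47° − 0°) = I₀ cos²(47°) = 0.4651 I₀.
I₂ = I₁ cos²(60°) = 0.4651 · 0.25 I₀ = 0.1163 I₀.
That is 11.63% of the incident intensity.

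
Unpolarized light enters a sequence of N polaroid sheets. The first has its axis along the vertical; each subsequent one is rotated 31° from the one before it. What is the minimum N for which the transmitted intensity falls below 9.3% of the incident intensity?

N = 7

First polarizer halves the unpolarized light: factor 1/2.
Each further stage multiplies by cos²(31°) = 0.7347.
After N polarizers: T = 0.5·0.7347^(N−1). Require T < 0.093 ⇒ N−1 > ln(0.093/0.5)/ln(0.7347) = 5.46, so N−1 ≥ 6 and N = 7.
Check: N=7 gives T = 0.07866 < 0.093; N=6 gives T = 0.1071.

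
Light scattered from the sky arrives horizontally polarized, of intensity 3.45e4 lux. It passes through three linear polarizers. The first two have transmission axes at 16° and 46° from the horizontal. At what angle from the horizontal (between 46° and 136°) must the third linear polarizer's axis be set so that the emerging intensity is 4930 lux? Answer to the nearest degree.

I₁ = I₀ cos²(16° − 0°) = I₀ cos²(16°) = 0.924 I₀.
I₂ = I₁ cos²(46° − 16°) = 0.924 I₀ · cos²(30°) = 0.693 I₀.
Target fraction: 4930 / 3.45e4 lux = 0.1429 of I₀.
Need I₃/I₀ = 0.1429, so cos²(θ − 46°) = 0.1429 / 0.693 = 0.2062.
θ − 46° = arccos(√0.2062) = 63.0°, giving θ ≈ 46 + 63.0 = 109.0°.

θ ≈ 109°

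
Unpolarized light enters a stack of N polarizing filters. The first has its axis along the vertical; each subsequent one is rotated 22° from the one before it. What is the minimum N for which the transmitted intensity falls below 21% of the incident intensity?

N = 7

First polarizer halves the unpolarized light: factor 1/2.
Each further stage multiplies by cos²(22°) = 0.8597.
After N polarizers: T = 0.5·0.8597^(N−1). Require T < 0.21 ⇒ N−1 > ln(0.21/0.5)/ln(0.8597) = 5.74, so N−1 ≥ 6 and N = 7.
Check: N=7 gives T = 0.2018 < 0.21; N=6 gives T = 0.2348.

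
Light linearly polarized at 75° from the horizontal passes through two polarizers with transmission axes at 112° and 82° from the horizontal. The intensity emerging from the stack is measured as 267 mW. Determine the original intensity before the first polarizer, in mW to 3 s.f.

By Malus's law, I₁ = I₀ cos²(112° − 75°) = I₀ cos²(37°) = 0.6378 I₀.
I₂ = I₁ cos²(82° − 112°) = 0.6378 I₀ · cos²(30°) = 0.4784 I₀.
So 267 mW = 0.4784 I₀, giving I₀ = 267/0.4784 = 558.2 mW.

I₀ ≈ 558 mW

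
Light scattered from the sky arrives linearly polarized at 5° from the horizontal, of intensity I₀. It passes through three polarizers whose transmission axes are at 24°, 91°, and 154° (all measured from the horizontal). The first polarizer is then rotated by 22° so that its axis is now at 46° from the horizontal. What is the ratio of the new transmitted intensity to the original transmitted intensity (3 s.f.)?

Before rotation:
I₁ = I₀ cos²(24° − 5°) = I₀ cos²(19°) = 0.894 I₀.
I₂ = I₁ cos²(91° − 24°) = 0.894 I₀ · cos²(67°) = 0.1365 I₀.
I₃ = I₂ cos²(154° − 91°) = 0.1365 I₀ · cos²(63°) = 0.02813 I₀.
After rotation:
I₁ = I₀ cos²(46° − 5°) = I₀ cos²(41°) = 0.5696 I₀.
I₂ = I₁ cos²(91° − 46°) = 0.5696 I₀ · cos²(45°) = 0.2848 I₀.
I₃ = I₂ cos²(154° − 91°) = 0.2848 I₀ · cos²(63°) = 0.0587 I₀.
Ratio = 0.0587 / 0.02813 = 2.087.

I_new/I_old ≈ 2.09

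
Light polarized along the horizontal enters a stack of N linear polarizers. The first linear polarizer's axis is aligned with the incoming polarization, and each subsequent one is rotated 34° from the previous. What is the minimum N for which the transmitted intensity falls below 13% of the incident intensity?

First polarizer is aligned with the polarization: full transmission.
Each further stage multiplies by cos²(34°) = 0.6873.
After N polarizers: T = 0.6873^(N−1). Require T < 0.13 ⇒ N−1 > ln(0.13)/ln(0.6873) = 5.44, so N−1 ≥ 6 and N = 7.
Check: N=7 gives T = 0.1054 < 0.13; N=6 gives T = 0.1534.

N = 7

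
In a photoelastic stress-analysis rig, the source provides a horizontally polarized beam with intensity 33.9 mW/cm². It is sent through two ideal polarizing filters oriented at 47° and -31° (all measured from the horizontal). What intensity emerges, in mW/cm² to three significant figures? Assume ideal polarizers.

By Malus's law, I₁ = 33.9 mW/cm² · cos²(47°) = 15.77 mW/cm².
I₂ = I₁ · cos²(78°) = 15.77 · 0.04323 = 0.6816 mW/cm².

I ≈ 0.682 mW/cm²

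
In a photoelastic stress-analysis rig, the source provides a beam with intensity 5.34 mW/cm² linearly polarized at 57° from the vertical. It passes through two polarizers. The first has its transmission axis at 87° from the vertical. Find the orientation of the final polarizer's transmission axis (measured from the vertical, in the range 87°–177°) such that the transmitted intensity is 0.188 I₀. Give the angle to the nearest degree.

I₁ = I₀ cos²(87° − 57°) = I₀ cos²(30°) = 0.75 I₀.
Need I₂/I₀ = 0.188, so cos²(θ − 87°) = 0.188 / 0.75 = 0.2507.
θ − 87° = arccos(√0.2507) = 60.0°, giving θ ≈ 87 + 60.0 = 147.0°.

θ ≈ 147°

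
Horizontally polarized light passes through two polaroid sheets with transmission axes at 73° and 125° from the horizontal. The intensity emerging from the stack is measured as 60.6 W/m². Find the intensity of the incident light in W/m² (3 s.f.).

I₀ ≈ 1870 W/m²

I₁ = I₀ cos²(73° − 0°) = I₀ cos²(73°) = 0.08548 I₀.
I₂ = I₁ cos²(125° − 73°) = 0.08548 I₀ · cos²(52°) = 0.0324 I₀.
So 60.6 W/m² = 0.0324 I₀, giving I₀ = 60.6/0.0324 = 1870 W/m².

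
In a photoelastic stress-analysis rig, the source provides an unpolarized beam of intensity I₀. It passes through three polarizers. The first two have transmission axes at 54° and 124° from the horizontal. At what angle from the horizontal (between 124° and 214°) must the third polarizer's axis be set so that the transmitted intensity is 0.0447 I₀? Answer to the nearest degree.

θ ≈ 153°

Unpolarized light through the first polarizer → I₁ = ½ I₀, now polarized at 54°.
I₂ = I₁ cos²(124° − 54°) = 0.5 I₀ · cos²(70°) = 0.05849 I₀.
Need I₃/I₀ = 0.0447, so cos²(θ − 124°) = 0.0447 / 0.05849 = 0.7642.
θ − 124° = arccos(√0.7642) = 29.0°, giving θ ≈ 124 + 29.0 = 153.0°.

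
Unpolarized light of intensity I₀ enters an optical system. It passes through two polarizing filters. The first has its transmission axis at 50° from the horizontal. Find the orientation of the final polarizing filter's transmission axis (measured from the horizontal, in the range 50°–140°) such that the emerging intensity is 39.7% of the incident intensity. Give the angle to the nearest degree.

Unpolarized light through the first polarizer → I₁ = ½ I₀, now polarized at 50°.
Need I₂/I₀ = 0.397, so cos²(θ − 50°) = 0.397 / 0.5 = 0.794.
θ − 50° = arccos(√0.794) = 27.0°, giving θ ≈ 50 + 27.0 = 77.0°.

θ ≈ 77°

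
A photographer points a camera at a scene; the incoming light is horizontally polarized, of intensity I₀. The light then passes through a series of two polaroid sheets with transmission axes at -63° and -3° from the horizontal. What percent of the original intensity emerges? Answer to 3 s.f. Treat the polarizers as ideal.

≈ 5.15%

By Malus's law, I₁ = I₀ cos²(-63° − 0°) = I₀ cos²(63°) = 0.2061 I₀.
I₂ = I₁ cos²(-3° + 63°) = 0.2061 I₀ · cos²(60°) = 0.05153 I₀.
That is 5.153% of the incident intensity.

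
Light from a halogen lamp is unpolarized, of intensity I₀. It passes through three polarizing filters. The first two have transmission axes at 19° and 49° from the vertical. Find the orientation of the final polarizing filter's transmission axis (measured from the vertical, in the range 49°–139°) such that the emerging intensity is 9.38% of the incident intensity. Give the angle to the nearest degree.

θ ≈ 109°

Unpolarized light through the first polarizer → I₁ = ½ I₀, now polarized at 19°.
I₂ = I₁ cos²(49° − 19°) = 0.5 I₀ · cos²(30°) = 0.375 I₀.
Need I₃/I₀ = 0.0938, so cos²(θ − 49°) = 0.0938 / 0.375 = 0.2501.
θ − 49° = arccos(√0.2501) = 60.0°, giving θ ≈ 49 + 60.0 = 109.0°.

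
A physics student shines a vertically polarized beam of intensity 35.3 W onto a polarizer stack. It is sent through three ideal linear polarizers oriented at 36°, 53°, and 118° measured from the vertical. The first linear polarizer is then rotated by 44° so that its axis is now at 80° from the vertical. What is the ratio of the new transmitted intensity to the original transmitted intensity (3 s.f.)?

I_new/I_old ≈ 0.0400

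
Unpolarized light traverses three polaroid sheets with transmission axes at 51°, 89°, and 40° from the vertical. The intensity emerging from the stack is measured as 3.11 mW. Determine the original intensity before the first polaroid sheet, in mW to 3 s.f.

Unpolarized light through the first polarizer → I₁ = ½ I₀, now polarized at 51°.
I₂ = I₁ cos²(89° − 51°) = 0.5 I₀ · cos²(38°) = 0.3105 I₀.
I₃ = I₂ cos²(40° − 89°) = 0.3105 I₀ · cos²(49°) = 0.1336 I₀.
So 3.11 mW = 0.1336 I₀, giving I₀ = 3.11/0.1336 = 23.27 mW.

I₀ ≈ 23.3 mW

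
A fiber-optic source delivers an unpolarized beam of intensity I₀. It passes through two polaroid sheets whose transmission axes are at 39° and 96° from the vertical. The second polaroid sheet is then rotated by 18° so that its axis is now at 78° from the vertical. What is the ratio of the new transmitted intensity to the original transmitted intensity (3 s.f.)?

Before rotation:
Unpolarized light through the first polarizer → I₁ = ½ I₀, now polarized at 39°.
I₂ = I₁ cos²(96° − 39°) = 0.5 I₀ · cos²(57°) = 0.1483 I₀.
After rotation:
Unpolarized light through the first polarizer → I₁ = ½ I₀, now polarized at 39°.
I₂ = I₁ cos²(78° − 39°) = 0.5 I₀ · cos²(39°) = 0.302 I₀.
Ratio = 0.302 / 0.1483 = 2.036.

I_new/I_old ≈ 2.04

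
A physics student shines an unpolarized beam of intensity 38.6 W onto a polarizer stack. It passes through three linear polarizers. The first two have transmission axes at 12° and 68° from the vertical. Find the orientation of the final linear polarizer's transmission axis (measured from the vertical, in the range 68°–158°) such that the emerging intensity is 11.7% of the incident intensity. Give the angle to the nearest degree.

θ ≈ 98°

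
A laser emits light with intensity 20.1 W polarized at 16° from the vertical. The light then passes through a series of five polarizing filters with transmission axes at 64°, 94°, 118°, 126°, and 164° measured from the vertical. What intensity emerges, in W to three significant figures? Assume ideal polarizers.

By Malus's law, I₁ = 20.1 W · cos²(48°) = 8.999 W.
I₂ = I₁ · cos²(30°) = 8.999 · 0.75 = 6.75 W.
I₃ = I₂ · cos²(24°) = 6.75 · 0.8346 = 5.633 W.
I₄ = I₃ · cos²(8°) = 5.633 · 0.9806 = 5.524 W.
I₅ = I₄ · cos²(38°) = 5.524 · 0.621 = 3.43 W.

I ≈ 3.43 W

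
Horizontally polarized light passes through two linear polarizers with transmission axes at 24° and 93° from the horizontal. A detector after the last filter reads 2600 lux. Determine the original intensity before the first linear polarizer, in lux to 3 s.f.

I₀ ≈ 2.43e4 lux

By Malus's law, I₁ = I₀ cos²(24° − 0°) = I₀ cos²(24°) = 0.8346 I₀.
I₂ = I₁ cos²(93° − 24°) = 0.8346 I₀ · cos²(69°) = 0.1072 I₀.
So 2600 lux = 0.1072 I₀, giving I₀ = 2600/0.1072 = 2.426e+04 lux.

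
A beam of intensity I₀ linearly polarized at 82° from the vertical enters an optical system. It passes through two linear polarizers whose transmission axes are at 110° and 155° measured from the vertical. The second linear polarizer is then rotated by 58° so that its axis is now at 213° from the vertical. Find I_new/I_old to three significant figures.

Before rotation:
I₁ = I₀ cos²(110° − 82°) = I₀ cos²(28°) = 0.7796 I₀.
I₂ = I₁ cos²(155° − 110°) = 0.7796 I₀ · cos²(45°) = 0.3898 I₀.
After rotation:
I₁ = I₀ cos²(110° − 82°) = I₀ cos²(28°) = 0.7796 I₀.
Angle between axes 1 and 2: 77°. I₂ = 0.7796 I₀ · cos²(77°) = 0.03945 I₀.
Ratio = 0.03945 / 0.3898 = 0.1012.

I_new/I_old ≈ 0.101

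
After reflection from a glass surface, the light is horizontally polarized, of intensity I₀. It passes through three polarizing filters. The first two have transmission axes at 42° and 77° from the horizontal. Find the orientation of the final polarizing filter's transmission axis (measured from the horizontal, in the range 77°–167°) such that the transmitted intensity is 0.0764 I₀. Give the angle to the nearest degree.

I₁ = I₀ cos²(42° − 0°) = I₀ cos²(42°) = 0.5523 I₀.
I₂ = I₁ cos²(77° − 42°) = 0.5523 I₀ · cos²(35°) = 0.3706 I₀.
Need I₃/I₀ = 0.0764, so cos²(θ − 77°) = 0.0764 / 0.3706 = 0.2062.
θ − 77° = arccos(√0.2062) = 63.0°, giving θ ≈ 77 + 63.0 = 140.0°.

θ ≈ 140°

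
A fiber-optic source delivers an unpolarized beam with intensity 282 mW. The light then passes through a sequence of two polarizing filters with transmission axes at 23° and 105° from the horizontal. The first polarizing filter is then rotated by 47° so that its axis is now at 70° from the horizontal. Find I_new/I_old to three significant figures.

I_new/I_old ≈ 34.6

Before rotation:
Unpolarized light through the first polarizer → I₁ = ½ I₀, now polarized at 23°.
I₂ = I₁ cos²(105° − 23°) = 0.5 I₀ · cos²(82°) = 0.009685 I₀.
After rotation:
Unpolarized light through the first polarizer → I₁ = ½ I₀, now polarized at 70°.
I₂ = I₁ cos²(105° − 70°) = 0.5 I₀ · cos²(35°) = 0.3355 I₀.
Ratio = 0.3355 / 0.009685 = 34.64.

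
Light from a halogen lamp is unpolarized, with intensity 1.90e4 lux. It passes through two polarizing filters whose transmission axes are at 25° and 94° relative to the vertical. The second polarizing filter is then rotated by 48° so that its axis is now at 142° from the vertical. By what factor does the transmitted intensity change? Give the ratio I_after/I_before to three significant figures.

Before rotation:
Unpolarized light through the first polarizer → I₁ = ½ I₀, now polarized at 25°.
I₂ = I₁ cos²(94° − 25°) = 0.5 I₀ · cos²(69°) = 0.06421 I₀.
After rotation:
Unpolarized light through the first polarizer → I₁ = ½ I₀, now polarized at 25°.
Angle between axes 1 and 2: 63°. I₂ = 0.5 I₀ · cos²(63°) = 0.1031 I₀.
Ratio = 0.1031 / 0.06421 = 1.605.

I_new/I_old ≈ 1.60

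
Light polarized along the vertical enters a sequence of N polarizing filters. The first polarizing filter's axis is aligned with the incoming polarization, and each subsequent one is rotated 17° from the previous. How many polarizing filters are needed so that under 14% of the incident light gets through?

N = 24

First polarizer is aligned with the polarization: full transmission.
Each further stage multiplies by cos²(17°) = 0.9145.
After N polarizers: T = 0.9145^(N−1). Require T < 0.14 ⇒ N−1 > ln(0.14)/ln(0.9145) = 22.00, so N−1 ≥ 23 and N = 24.
Check: N=24 gives T = 0.1281 < 0.14; N=23 gives T = 0.14.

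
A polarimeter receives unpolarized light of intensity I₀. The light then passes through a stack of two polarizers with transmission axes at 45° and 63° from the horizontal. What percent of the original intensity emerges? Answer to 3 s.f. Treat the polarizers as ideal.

Unpolarized light through the first polarizer → I₁ = ½ I₀, now polarized at 45°.
I₂ = I₁ cos²(63° − 45°) = 0.5 I₀ · cos²(18°) = 0.4523 I₀.
That is 45.23% of the incident intensity.

≈ 45.2%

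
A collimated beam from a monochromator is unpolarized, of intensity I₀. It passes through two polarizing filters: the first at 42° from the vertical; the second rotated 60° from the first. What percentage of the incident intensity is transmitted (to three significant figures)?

≈ 12.5%

Unpolarized light through the first polarizer → I₁ = ½ I₀, now polarized at 42°.
I₂ = I₁ cos²(60°) = 0.5 · 0.25 I₀ = 0.125 I₀.
That is 12.5% of the incident intensity.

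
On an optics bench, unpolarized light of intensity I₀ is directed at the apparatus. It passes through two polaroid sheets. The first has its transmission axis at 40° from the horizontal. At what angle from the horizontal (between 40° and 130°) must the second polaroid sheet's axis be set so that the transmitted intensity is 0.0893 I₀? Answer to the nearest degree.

θ ≈ 105°

Unpolarized light through the first polarizer → I₁ = ½ I₀, now polarized at 40°.
Need I₂/I₀ = 0.0893, so cos²(θ − 40°) = 0.0893 / 0.5 = 0.1786.
θ − 40° = arccos(√0.1786) = 65.0°, giving θ ≈ 40 + 65.0 = 105.0°.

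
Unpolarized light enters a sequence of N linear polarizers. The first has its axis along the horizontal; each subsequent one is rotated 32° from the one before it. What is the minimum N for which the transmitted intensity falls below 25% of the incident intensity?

First polarizer halves the unpolarized light: factor 1/2.
Each further stage multiplies by cos²(32°) = 0.7192.
After N polarizers: T = 0.5·0.7192^(N−1). Require T < 0.25 ⇒ N−1 > ln(0.25/0.5)/ln(0.7192) = 2.10, so N−1 ≥ 3 and N = 4.
Check: N=4 gives T = 0.186 < 0.25; N=3 gives T = 0.2586.

N = 4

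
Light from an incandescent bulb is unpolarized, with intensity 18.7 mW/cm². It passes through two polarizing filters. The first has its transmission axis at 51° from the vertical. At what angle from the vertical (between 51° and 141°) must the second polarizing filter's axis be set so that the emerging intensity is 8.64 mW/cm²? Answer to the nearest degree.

θ ≈ 67°

Unpolarized light through the first polarizer → I₁ = ½ I₀, now polarized at 51°.
Target fraction: 8.64 / 18.7 mW/cm² = 0.462 of I₀.
Need I₂/I₀ = 0.462, so cos²(θ − 51°) = 0.462 / 0.5 = 0.9241.
θ − 51° = arccos(√0.9241) = 16.0°, giving θ ≈ 51 + 16.0 = 67.0°.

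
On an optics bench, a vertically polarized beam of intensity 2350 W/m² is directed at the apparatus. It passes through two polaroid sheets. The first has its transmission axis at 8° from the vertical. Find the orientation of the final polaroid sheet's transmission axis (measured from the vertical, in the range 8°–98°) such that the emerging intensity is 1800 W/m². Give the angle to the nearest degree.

θ ≈ 36°

I₁ = I₀ cos²(8° − 0°) = I₀ cos²(8°) = 0.9806 I₀.
Target fraction: 1800 / 2350 W/m² = 0.766 of I₀.
Need I₂/I₀ = 0.766, so cos²(θ − 8°) = 0.766 / 0.9806 = 0.7811.
θ − 8° = arccos(√0.7811) = 27.9°, giving θ ≈ 8 + 27.9 = 35.9°.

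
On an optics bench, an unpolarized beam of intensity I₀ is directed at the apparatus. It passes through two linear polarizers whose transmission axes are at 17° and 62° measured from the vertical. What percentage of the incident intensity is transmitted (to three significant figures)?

≈ 25.0%

Unpolarized light through the first polarizer → I₁ = ½ I₀, now polarized at 17°.
I₂ = I₁ cos²(62° − 17°) = 0.5 I₀ · cos²(45°) = 0.25 I₀.
That is 25% of the incident intensity.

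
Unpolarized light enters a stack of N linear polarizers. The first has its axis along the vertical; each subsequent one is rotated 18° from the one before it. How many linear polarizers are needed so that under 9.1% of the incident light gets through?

First polarizer halves the unpolarized light: factor 1/2.
Each further stage multiplies by cos²(18°) = 0.9045.
After N polarizers: T = 0.5·0.9045^(N−1). Require T < 0.091 ⇒ N−1 > ln(0.091/0.5)/ln(0.9045) = 16.98, so N−1 ≥ 17 and N = 18.
Check: N=18 gives T = 0.09078 < 0.091; N=17 gives T = 0.1004.

N = 18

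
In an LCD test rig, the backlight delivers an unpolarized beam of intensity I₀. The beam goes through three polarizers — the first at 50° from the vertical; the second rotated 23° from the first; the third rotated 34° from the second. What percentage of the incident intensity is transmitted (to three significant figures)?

Unpolarized light through the first polarizer → I₁ = ½ I₀, now polarized at 50°.
I₂ = I₁ cos²(23°) = 0.5 · 0.8473 I₀ = 0.4237 I₀.
I₃ = I₂ cos²(34°) = 0.4237 · 0.6873 I₀ = 0.2912 I₀.
That is 29.12% of the incident intensity.

≈ 29.1%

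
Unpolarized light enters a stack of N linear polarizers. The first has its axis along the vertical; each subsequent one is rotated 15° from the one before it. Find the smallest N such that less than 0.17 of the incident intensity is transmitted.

First polarizer halves the unpolarized light: factor 1/2.
Each further stage multiplies by cos²(15°) = 0.933.
After N polarizers: T = 0.5·0.933^(N−1). Require T < 0.17 ⇒ N−1 > ln(0.17/0.5)/ln(0.933) = 15.56, so N−1 ≥ 16 and N = 17.
Check: N=17 gives T = 0.1649 < 0.17; N=16 gives T = 0.1767.

N = 17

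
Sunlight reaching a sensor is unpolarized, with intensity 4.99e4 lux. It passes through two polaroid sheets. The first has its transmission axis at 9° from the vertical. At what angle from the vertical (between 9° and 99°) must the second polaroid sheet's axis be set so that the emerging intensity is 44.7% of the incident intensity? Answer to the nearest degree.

θ ≈ 28°

Unpolarized light through the first polarizer → I₁ = ½ I₀, now polarized at 9°.
Need I₂/I₀ = 0.447, so cos²(θ − 9°) = 0.447 / 0.5 = 0.894.
θ − 9° = arccos(√0.894) = 19.0°, giving θ ≈ 9 + 19.0 = 28.0°.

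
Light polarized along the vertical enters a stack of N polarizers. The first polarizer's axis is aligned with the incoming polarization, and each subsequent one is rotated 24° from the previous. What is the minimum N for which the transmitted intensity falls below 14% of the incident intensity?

First polarizer is aligned with the polarization: full transmission.
Each further stage multiplies by cos²(24°) = 0.8346.
After N polarizers: T = 0.8346^(N−1). Require T < 0.14 ⇒ N−1 > ln(0.14)/ln(0.8346) = 10.87, so N−1 ≥ 11 and N = 12.
Check: N=12 gives T = 0.1368 < 0.14; N=11 gives T = 0.1639.

N = 12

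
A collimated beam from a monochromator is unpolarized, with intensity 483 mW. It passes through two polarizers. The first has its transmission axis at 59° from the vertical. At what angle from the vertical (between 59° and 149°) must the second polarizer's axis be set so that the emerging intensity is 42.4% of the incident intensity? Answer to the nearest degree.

θ ≈ 82°

Unpolarized light through the first polarizer → I₁ = ½ I₀, now polarized at 59°.
Need I₂/I₀ = 0.424, so cos²(θ − 59°) = 0.424 / 0.5 = 0.848.
θ − 59° = arccos(√0.848) = 22.9°, giving θ ≈ 59 + 22.9 = 81.9°.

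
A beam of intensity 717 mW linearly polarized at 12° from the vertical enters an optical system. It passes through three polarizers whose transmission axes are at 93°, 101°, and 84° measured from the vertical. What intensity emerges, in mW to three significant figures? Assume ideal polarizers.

I ≈ 15.7 mW

By Malus's law, I₁ = 717 mW · cos²(81°) = 17.55 mW.
I₂ = I₁ · cos²(8°) = 17.55 · 0.9806 = 17.21 mW.
I₃ = I₂ · cos²(17°) = 17.21 · 0.9145 = 15.74 mW.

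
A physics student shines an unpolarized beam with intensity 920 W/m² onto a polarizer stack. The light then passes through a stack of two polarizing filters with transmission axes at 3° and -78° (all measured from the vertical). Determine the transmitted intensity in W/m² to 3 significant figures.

Unpolarized light through the first polarizer → I₁ = 920 W/m²/2 = 460 W/m², polarized at 3°.
I₂ = I₁ · cos²(81°) = 460 · 0.02447 = 11.26 W/m².

I ≈ 11.3 W/m²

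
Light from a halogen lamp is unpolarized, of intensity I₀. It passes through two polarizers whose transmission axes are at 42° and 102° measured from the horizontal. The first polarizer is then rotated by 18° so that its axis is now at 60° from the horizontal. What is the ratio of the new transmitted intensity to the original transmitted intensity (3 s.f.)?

I_new/I_old ≈ 2.21

Before rotation:
Unpolarized light through the first polarizer → I₁ = ½ I₀, now polarized at 42°.
I₂ = I₁ cos²(102° − 42°) = 0.5 I₀ · cos²(60°) = 0.125 I₀.
After rotation:
Unpolarized light through the first polarizer → I₁ = ½ I₀, now polarized at 60°.
I₂ = I₁ cos²(102° − 60°) = 0.5 I₀ · cos²(42°) = 0.2761 I₀.
Ratio = 0.2761 / 0.125 = 2.209.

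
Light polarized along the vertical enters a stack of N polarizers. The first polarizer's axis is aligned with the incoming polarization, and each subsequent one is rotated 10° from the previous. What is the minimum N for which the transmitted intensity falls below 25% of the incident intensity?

First polarizer is aligned with the polarization: full transmission.
Each further stage multiplies by cos²(10°) = 0.9698.
After N polarizers: T = 0.9698^(N−1). Require T < 0.25 ⇒ N−1 > ln(0.25)/ln(0.9698) = 45.28, so N−1 ≥ 46 and N = 47.
Check: N=47 gives T = 0.2445 < 0.25; N=46 gives T = 0.2521.

N = 47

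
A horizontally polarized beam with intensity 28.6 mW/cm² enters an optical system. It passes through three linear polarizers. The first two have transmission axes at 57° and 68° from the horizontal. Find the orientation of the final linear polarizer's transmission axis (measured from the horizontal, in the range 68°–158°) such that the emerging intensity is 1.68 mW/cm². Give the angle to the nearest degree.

θ ≈ 131°

I₁ = I₀ cos²(57° − 0°) = I₀ cos²(57°) = 0.2966 I₀.
I₂ = I₁ cos²(68° − 57°) = 0.2966 I₀ · cos²(11°) = 0.2858 I₀.
Target fraction: 1.68 / 28.6 mW/cm² = 0.05874 of I₀.
Need I₃/I₀ = 0.05874, so cos²(θ − 68°) = 0.05874 / 0.2858 = 0.2055.
θ − 68° = arccos(√0.2055) = 63.0°, giving θ ≈ 68 + 63.0 = 131.0°.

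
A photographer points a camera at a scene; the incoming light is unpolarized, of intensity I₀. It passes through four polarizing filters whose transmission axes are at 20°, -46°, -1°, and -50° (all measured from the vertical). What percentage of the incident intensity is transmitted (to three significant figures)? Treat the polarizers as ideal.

≈ 1.78%

Unpolarized light through the first polarizer → I₁ = ½ I₀, now polarized at 20°.
I₂ = I₁ cos²(-46° − 20°) = 0.5 I₀ · cos²(66°) = 0.08272 I₀.
I₃ = I₂ cos²(-1° + 46°) = 0.08272 I₀ · cos²(45°) = 0.04136 I₀.
I₄ = I₃ cos²(-50° + 1°) = 0.04136 I₀ · cos²(49°) = 0.0178 I₀.
That is 1.78% of the incident intensity.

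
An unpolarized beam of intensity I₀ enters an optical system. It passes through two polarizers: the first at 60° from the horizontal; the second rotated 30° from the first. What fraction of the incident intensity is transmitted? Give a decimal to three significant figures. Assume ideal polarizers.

≈ 0.375 I₀

Unpolarized light through the first polarizer → I₁ = ½ I₀, now polarized at 60°.
I₂ = I₁ cos²(30°) = 0.5 · 0.75 I₀ = 0.375 I₀.
Transmitted fraction = 0.375.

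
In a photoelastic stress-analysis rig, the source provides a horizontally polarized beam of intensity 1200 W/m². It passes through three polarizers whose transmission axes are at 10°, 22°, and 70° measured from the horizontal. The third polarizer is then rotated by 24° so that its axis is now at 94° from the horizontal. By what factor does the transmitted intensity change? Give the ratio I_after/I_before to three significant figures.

Before rotation:
By Malus's law, I₁ = I₀ cos²(10° − 0°) = I₀ cos²(10°) = 0.9698 I₀.
I₂ = I₁ cos²(22° − 10°) = 0.9698 I₀ · cos²(12°) = 0.9279 I₀.
I₃ = I₂ cos²(70° − 22°) = 0.9279 I₀ · cos²(48°) = 0.4155 I₀.
After rotation:
I₁ = I₀ cos²(10° − 0°) = I₀ cos²(10°) = 0.9698 I₀.
I₂ = I₁ cos²(22° − 10°) = 0.9698 I₀ · cos²(12°) = 0.9279 I₀.
I₃ = I₂ cos²(94° − 22°) = 0.9279 I₀ · cos²(72°) = 0.08861 I₀.
Ratio = 0.08861 / 0.4155 = 0.2133.

I_new/I_old ≈ 0.213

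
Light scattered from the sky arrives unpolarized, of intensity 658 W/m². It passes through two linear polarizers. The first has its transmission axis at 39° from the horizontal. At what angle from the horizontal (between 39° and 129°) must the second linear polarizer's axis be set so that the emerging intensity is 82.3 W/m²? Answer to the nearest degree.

Unpolarized light through the first polarizer → I₁ = ½ I₀, now polarized at 39°.
Target fraction: 82.3 / 658 W/m² = 0.1251 of I₀.
Need I₂/I₀ = 0.1251, so cos²(θ − 39°) = 0.1251 / 0.5 = 0.2502.
θ − 39° = arccos(√0.2502) = 60.0°, giving θ ≈ 39 + 60.0 = 99.0°.

θ ≈ 99°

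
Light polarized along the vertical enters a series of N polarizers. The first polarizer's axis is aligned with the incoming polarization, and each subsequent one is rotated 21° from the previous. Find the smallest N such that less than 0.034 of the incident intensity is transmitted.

First polarizer is aligned with the polarization: full transmission.
Each further stage multiplies by cos²(21°) = 0.8716.
After N polarizers: T = 0.8716^(N−1). Require T < 0.034 ⇒ N−1 > ln(0.034)/ln(0.8716) = 24.60, so N−1 ≥ 25 and N = 26.
Check: N=26 gives T = 0.03218 < 0.034; N=25 gives T = 0.03692.

N = 26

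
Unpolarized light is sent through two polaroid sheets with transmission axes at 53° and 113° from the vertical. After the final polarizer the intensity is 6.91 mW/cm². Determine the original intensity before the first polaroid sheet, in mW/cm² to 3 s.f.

I₀ ≈ 55.3 mW/cm²

Unpolarized light through the first polarizer → I₁ = ½ I₀, now polarized at 53°.
I₂ = I₁ cos²(113° − 53°) = 0.5 I₀ · cos²(60°) = 0.125 I₀.
So 6.91 mW/cm² = 0.125 I₀, giving I₀ = 6.91/0.125 = 55.28 mW/cm².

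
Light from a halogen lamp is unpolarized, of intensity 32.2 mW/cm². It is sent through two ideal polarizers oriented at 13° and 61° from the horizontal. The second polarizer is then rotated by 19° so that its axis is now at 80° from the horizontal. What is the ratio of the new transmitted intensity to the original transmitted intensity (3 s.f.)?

Before rotation:
Unpolarized light through the first polarizer → I₁ = ½ I₀, now polarized at 13°.
I₂ = I₁ cos²(61° − 13°) = 0.5 I₀ · cos²(48°) = 0.2239 I₀.
After rotation:
Unpolarized light through the first polarizer → I₁ = ½ I₀, now polarized at 13°.
I₂ = I₁ cos²(80° − 13°) = 0.5 I₀ · cos²(67°) = 0.07634 I₀.
Ratio = 0.07634 / 0.2239 = 0.341.

I_new/I_old ≈ 0.341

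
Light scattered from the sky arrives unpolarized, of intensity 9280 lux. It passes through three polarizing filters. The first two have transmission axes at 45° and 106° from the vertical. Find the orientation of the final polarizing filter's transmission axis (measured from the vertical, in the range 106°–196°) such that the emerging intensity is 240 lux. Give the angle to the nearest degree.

Unpolarized light through the first polarizer → I₁ = ½ I₀, now polarized at 45°.
I₂ = I₁ cos²(106° − 45°) = 0.5 I₀ · cos²(61°) = 0.1175 I₀.
Target fraction: 240 / 9280 lux = 0.02586 of I₀.
Need I₃/I₀ = 0.02586, so cos²(θ − 106°) = 0.02586 / 0.1175 = 0.2201.
θ − 106° = arccos(√0.2201) = 62.0°, giving θ ≈ 106 + 62.0 = 168.0°.

θ ≈ 168°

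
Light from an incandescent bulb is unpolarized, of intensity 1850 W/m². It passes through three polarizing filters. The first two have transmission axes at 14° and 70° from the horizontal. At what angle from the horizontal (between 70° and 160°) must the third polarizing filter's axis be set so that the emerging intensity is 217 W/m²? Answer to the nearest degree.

θ ≈ 100°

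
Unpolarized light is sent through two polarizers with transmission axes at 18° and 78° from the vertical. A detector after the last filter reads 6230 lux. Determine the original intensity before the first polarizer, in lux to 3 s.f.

I₀ ≈ 4.98e4 lux

Unpolarized light through the first polarizer → I₁ = ½ I₀, now polarized at 18°.
I₂ = I₁ cos²(78° − 18°) = 0.5 I₀ · cos²(60°) = 0.125 I₀.
So 6230 lux = 0.125 I₀, giving I₀ = 6230/0.125 = 4.984e+04 lux.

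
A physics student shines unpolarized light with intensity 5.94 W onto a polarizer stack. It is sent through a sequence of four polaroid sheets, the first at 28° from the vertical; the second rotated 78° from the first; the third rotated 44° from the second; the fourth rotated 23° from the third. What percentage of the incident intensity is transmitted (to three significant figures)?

≈ 0.948%

Unpolarized light through the first polarizer → I₁ = 5.94 W/2 = 2.97 W, polarized at 28°.
I₂ = I₁ · cos²(78°) = 2.97 · 0.04323 = 0.1284 W.
I₃ = I₂ · cos²(44°) = 0.1284 · 0.5174 = 0.06643 W.
I₄ = I₃ · cos²(23°) = 0.06643 · 0.8473 = 0.05629 W.
That is 0.9477% of the incident intensity.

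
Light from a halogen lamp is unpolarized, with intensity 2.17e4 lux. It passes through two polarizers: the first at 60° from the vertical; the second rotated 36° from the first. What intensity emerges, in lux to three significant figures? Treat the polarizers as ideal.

Unpolarized light through the first polarizer → I₁ = 2.17e4 lux/2 = 1.085e+04 lux, polarized at 60°.
I₂ = I₁ · cos²(36°) = 1.085e+04 · 0.6545 = 7101 lux.

I ≈ 7100 lux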